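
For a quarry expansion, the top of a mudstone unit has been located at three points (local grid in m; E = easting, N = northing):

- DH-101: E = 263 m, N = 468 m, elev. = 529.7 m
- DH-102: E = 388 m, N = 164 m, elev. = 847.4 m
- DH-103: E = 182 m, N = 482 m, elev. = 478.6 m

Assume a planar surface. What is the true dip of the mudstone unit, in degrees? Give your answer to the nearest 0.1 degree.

Let the plane be z = a·E + b·N + c.
DH-102−DH-101: 125a − 304b = 317.7;  DH-103−DH-101: −81a + 14b = −51.1.
Solving gives a = 0.48468, b = −0.84577.
Gradient magnitude |∇z| = √(a² + b²) = √(0.23492 + 0.71533) = 0.97481.
True dip = arctan(0.97481) = 44.3°, dipping toward NNW (azimuth ≈ 330°).

44.3°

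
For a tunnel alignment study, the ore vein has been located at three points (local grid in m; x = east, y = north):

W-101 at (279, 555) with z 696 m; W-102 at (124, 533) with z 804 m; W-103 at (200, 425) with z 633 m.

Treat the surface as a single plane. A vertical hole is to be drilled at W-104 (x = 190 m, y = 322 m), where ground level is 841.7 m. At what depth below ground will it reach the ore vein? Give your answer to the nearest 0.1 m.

302.7 m

Let the plane be z = a·x + b·y + c.
W-102−W-101: −155a − 22b = 108;  W-103−W-101: −79a − 130b = −63.
Solving gives a = −0.83782, b = 0.99375.
Then c = 696 − a·279 − b·555 = 378.22.
At (190, 322): z_contact = −159.19 + 319.99 + 378.22 = 539.02 m.
Depth below ground = 841.7 − 539.02 = 302.7 m.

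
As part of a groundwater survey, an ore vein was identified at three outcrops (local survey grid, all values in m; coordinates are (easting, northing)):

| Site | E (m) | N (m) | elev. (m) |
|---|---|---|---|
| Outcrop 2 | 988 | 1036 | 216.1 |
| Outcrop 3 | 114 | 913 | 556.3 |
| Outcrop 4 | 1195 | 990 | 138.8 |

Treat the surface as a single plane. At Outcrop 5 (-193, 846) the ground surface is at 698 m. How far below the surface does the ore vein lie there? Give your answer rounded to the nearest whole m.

21 m

Two edge vectors: Outcrop 2→Outcrop 3 = (-874, -123, 340.2), Outcrop 2→Outcrop 4 = (207, -46, -77.3).
Normal n = (Outcrop 2→Outcrop 3) × (Outcrop 2→Outcrop 4) = (25157.1, 2861.2, 65665).
So ∂z/∂E = −n_x/n_z = −0.38311 and ∂z/∂N = −n_y/n_z = −0.04357.
Intercept c from Outcrop 2: 216.1 + 378.52 + 45.14 = 639.76.
At (-193, 846): z_contact = 73.9 − 36.9 + 639.76 = 676.8 m.
Depth below ground = 698 − 676.8 = 21 m.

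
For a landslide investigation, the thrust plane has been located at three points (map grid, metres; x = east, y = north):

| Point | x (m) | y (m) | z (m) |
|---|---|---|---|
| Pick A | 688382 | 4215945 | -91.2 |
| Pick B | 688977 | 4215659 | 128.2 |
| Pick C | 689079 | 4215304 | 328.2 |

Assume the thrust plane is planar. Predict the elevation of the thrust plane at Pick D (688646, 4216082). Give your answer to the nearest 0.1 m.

Let the plane be z = a·x + b·y + c.
Pick B−Pick A: 595a − 286b = 219.4;  Pick C−Pick A: 697a − 641b = 419.4.
Solving gives a = 0.113631745, b = −0.530731161.
Then c = -91.2 − a·688382 − b·4215945 = 2159220.14.
At (688646, 4216082): z = 78252.0 − 2237606.1 + 2159220.14 = -133.9 m.

-133.9 m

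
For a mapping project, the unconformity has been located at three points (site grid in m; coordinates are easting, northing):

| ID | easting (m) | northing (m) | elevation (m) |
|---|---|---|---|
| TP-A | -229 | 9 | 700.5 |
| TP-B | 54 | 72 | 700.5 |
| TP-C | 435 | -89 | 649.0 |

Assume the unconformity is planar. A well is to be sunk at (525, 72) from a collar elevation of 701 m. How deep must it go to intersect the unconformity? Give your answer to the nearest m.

22 m

Let the plane be z = a·easting + b·northing + c.
TP-B−TP-A: 283a + 63b = 0;  TP-C−TP-A: 664a − 98b = −51.5.
Solving gives a = −0.04664, b = 0.20951.
Then c = 700.5 − a·-229 − b·9 = 687.93.
At (525, 72): z_contact = −24.5 + 15.1 + 687.93 = 678.5 m.
Depth below ground = 701 − 678.5 = 22 m.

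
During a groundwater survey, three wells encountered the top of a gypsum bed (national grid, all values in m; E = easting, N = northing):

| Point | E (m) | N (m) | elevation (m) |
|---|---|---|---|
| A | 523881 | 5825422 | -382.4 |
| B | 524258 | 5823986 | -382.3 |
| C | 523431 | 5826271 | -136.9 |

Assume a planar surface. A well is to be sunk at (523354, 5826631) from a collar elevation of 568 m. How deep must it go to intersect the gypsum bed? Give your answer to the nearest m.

Let the plane be z = a·E + b·N + c.
B−A: 377a − 1436b = 0.1;  C−A: −450a + 849b = 245.5.
Solving gives a = −1.08124412, b = −0.28393387.
Then c = -382.4 − a·523881 − b·5825422 = 2220095.44.
At (523354, 5826631): z_contact = −565873.4 − 1654377.9 + 2220095.44 = -155.9 m.
Depth below ground = 568 − (-155.9) = 724 m.

724 m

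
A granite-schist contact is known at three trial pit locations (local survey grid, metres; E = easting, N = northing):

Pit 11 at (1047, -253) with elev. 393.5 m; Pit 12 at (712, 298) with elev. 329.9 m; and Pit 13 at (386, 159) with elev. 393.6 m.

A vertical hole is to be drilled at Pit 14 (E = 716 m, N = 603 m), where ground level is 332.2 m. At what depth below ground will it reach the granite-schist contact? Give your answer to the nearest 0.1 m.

Let the plane be z = a·E + b·N + c.
Pit 12−Pit 11: −335a + 551b = −63.6;  Pit 13−Pit 11: −661a + 412b = 0.1.
Solving gives a = −0.116089, b = −0.186007.
Then c = 393.5 − a·1047 − b·-253 = 467.99.
At (716, 603): z_contact = −83.12 − 112.16 + 467.99 = 272.70 m.
Depth below ground = 332.2 − 272.70 = 59.5 m.

59.5 m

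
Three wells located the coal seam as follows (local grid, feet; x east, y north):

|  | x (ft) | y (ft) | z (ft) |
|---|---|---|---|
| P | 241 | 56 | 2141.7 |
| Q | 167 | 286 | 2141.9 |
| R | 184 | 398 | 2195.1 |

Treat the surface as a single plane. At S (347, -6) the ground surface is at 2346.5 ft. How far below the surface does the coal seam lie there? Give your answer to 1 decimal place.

Two edge vectors: P→Q = (-74, 230, 0.2), P→R = (-57, 342, 53.4).
Normal n = (P→Q) × (P→R) = (12213.6, 3940.2, -12198).
So ∂z/∂x = −n_x/n_z = 1.00128 and ∂z/∂y = −n_y/n_z = 0.32302.
Intercept c from P: 2141.7 − 241.31 − 18.09 = 1882.30.
At (347, -6): z_contact = 347.44 − 1.94 + 1882.30 = 2227.81 ft.
Depth below ground = 2346.5 − 2227.81 = 118.7 ft.

118.7 ft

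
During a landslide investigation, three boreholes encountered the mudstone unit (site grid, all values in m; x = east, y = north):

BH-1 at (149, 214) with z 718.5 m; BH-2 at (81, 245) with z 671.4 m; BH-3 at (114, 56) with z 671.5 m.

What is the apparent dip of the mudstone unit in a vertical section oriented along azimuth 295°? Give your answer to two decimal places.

Two edge vectors: BH-1→BH-2 = (-68, 31, -47.1), BH-1→BH-3 = (-35, -158, -47).
Normal n = (BH-1→BH-2) × (BH-1→BH-3) = (-8898.8, -1547.5, 11829).
So ∂z/∂x = −n_x/n_z = 0.75229 and ∂z/∂y = −n_y/n_z = 0.13082.
Unit vector along 295° is (sin 295°, cos 295°) = (-0.9063, 0.4226).
Slope in that direction = a·(-0.9063) + b·(0.4226) = −0.62652.
Apparent dip = arctan|0.62652| = 32.07° (true dip is 37.4°, so apparent ≤ true as expected).

32.07°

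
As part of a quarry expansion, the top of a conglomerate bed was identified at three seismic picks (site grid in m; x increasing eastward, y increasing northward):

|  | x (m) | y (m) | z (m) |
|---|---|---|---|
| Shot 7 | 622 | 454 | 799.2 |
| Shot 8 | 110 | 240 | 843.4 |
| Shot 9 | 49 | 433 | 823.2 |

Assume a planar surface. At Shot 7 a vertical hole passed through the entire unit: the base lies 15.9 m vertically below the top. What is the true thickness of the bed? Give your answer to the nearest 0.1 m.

15.8 m

Let the plane be z = a·x + b·y + c.
Shot 8−Shot 7: −512a − 214b = 44.2;  Shot 9−Shot 7: −573a − 21b = 24.
Solving gives a = −0.03761, b = −0.11655.
|∇z| = √(a²+b²) = 0.12247, so dip δ = arctan(0.12247) = 6.98°.
True thickness = vertical thickness × cos δ = 15.9 × cos 6.98° = 15.8 m.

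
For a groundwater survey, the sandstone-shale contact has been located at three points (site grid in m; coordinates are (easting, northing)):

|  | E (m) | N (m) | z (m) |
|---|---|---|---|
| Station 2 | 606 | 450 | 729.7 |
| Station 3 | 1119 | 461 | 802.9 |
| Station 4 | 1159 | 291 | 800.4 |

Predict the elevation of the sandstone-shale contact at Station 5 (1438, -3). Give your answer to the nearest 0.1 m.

825.8 m

Let the plane be z = a·E + b·N + c.
Station 3−Station 2: 513a + 11b = 73.2;  Station 4−Station 2: 553a − 159b = 70.7.
Solving gives a = 0.141660, b = 0.048038.
Then c = 729.7 − a·606 − b·450 = 622.24.
At (1438, -3): z = 203.7 − 0.1 + 622.24 = 825.8 m.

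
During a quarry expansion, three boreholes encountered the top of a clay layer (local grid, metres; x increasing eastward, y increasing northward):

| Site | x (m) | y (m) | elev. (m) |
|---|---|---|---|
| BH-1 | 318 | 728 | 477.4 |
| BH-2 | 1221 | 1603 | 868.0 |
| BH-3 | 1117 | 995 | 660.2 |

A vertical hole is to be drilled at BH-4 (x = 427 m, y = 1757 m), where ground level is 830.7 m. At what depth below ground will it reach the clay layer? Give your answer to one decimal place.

9.8 m

Two edge vectors: BH-1→BH-2 = (903, 875, 390.6), BH-1→BH-3 = (799, 267, 182.8).
Normal n = (BH-1→BH-2) × (BH-1→BH-3) = (55659.8, 147021, -458024).
So ∂z/∂x = −n_x/n_z = 0.121522 and ∂z/∂y = −n_y/n_z = 0.320990.
Intercept c from BH-1: 477.4 − 38.64 − 233.68 = 205.08.
At (427, 1757): z_contact = 51.89 + 563.98 + 205.08 = 820.94 m.
Depth below ground = 830.7 − 820.94 = 9.8 m.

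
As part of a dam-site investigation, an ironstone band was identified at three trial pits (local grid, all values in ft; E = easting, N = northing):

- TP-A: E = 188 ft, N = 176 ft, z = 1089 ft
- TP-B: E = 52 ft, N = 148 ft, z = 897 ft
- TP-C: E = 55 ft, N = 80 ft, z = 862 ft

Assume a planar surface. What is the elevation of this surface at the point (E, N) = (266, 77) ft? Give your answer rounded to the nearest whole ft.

Let the plane be z = a·E + b·N + c.
TP-B−TP-A: −136a − 28b = −192;  TP-C−TP-A: −133a − 96b = −227.
Solving gives a = 1.29404, b = 0.57180.
Then c = 1089 − a·188 − b·176 = 745.08.
At (266, 77): z = 344.2 + 44.0 + 745.08 = 1133.3 ft.

1133 ft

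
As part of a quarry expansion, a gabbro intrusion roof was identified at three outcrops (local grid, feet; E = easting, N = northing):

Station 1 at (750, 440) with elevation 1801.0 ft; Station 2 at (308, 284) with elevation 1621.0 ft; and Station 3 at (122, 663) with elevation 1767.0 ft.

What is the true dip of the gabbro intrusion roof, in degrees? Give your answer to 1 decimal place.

Two edge vectors: Station 1→Station 2 = (-442, -156, -180), Station 1→Station 3 = (-628, 223, -34).
Normal n = (Station 1→Station 2) × (Station 1→Station 3) = (45444, 98012, -196534).
So ∂z/∂E = −n_x/n_z = 0.23123 and ∂z/∂N = −n_y/n_z = 0.49870.
Gradient magnitude |∇z| = √(a² + b²) = √(0.05347 + 0.24870) = 0.54970.
True dip = arctan(0.54970) = 28.8°, dipping toward SSW (azimuth ≈ 205°).

28.8°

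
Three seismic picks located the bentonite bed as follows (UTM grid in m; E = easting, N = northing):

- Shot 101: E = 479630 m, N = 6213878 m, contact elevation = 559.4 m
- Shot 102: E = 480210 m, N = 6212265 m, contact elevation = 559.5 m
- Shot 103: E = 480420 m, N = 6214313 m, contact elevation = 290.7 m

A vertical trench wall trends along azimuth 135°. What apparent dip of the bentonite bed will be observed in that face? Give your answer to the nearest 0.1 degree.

7.3°

Let the plane be z = a·E + b·N + c.
Shot 102−Shot 101: 580a − 1613b = 0.1;  Shot 103−Shot 101: 790a + 435b = −268.7.
Solving gives a = −0.28388, b = −0.10214.
Unit vector along 135° is (sin 135°, cos 135°) = (0.7071, -0.7071).
Slope in that direction = a·(0.7071) + b·(-0.7071) = −0.12851.
Apparent dip = arctan|0.12851| = 7.3° (true dip is 16.8°, so apparent ≤ true as expected).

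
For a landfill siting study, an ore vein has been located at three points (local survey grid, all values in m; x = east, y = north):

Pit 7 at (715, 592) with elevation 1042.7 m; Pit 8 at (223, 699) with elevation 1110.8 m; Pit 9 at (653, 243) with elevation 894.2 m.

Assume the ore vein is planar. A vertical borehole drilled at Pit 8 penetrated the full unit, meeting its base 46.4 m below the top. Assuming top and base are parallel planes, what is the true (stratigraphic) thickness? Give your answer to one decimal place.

Two edge vectors: Pit 7→Pit 8 = (-492, 107, 68.1), Pit 7→Pit 9 = (-62, -349, -148.5).
Normal n = (Pit 7→Pit 8) × (Pit 7→Pit 9) = (7877.4, -77284.2, 178342).
So ∂z/∂x = −n_x/n_z = −0.04417 and ∂z/∂y = −n_y/n_z = 0.43335.
|∇z| = √(a²+b²) = 0.43559, so dip δ = arctan(0.43559) = 23.54°.
True thickness = vertical thickness × cos δ = 46.4 × cos 23.54° = 42.5 m.

42.5 m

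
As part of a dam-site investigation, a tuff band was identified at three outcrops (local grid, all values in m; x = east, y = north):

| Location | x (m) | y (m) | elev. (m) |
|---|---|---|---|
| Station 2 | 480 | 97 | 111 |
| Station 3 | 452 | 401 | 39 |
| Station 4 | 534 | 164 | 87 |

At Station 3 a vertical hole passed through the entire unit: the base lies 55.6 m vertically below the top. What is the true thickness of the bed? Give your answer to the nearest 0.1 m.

53.5 m

Two edge vectors: Station 2→Station 3 = (-28, 304, -72), Station 2→Station 4 = (54, 67, -24).
Normal n = (Station 2→Station 3) × (Station 2→Station 4) = (-2472, -4560, -18292).
So ∂z/∂x = −n_x/n_z = −0.13514 and ∂z/∂y = −n_y/n_z = −0.24929.
|∇z| = √(a²+b²) = 0.28356, so dip δ = arctan(0.28356) = 15.83°.
True thickness = vertical thickness × cos δ = 55.6 × cos 15.83° = 53.5 m.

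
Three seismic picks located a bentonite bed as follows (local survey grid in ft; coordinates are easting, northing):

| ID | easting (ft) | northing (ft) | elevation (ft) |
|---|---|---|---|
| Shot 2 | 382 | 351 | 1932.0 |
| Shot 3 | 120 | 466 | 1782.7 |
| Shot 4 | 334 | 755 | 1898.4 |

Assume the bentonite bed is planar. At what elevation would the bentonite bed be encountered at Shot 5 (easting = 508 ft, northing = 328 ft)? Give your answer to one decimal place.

2003.3 ft

Two edge vectors: Shot 2→Shot 3 = (-262, 115, -149.3), Shot 2→Shot 4 = (-48, 404, -33.6).
Normal n = (Shot 2→Shot 3) × (Shot 2→Shot 4) = (56453.2, -1636.8, -100328).
So ∂z/∂easting = −n_x/n_z = 0.56269 and ∂z/∂northing = −n_y/n_z = −0.01631.
Intercept c from Shot 2: 1932 − 214.95 + 5.73 = 1722.78.
At (508, 328): z = 285.8 − 5.4 + 1722.78 = 2003.3 ft.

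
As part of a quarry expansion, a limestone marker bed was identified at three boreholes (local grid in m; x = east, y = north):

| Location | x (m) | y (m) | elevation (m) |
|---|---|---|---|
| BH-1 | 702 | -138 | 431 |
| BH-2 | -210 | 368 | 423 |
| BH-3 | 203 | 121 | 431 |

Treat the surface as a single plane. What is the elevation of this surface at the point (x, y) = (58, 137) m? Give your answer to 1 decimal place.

Two edge vectors: BH-1→BH-2 = (-912, 506, -8), BH-1→BH-3 = (-499, 259, 0).
Normal n = (BH-1→BH-2) × (BH-1→BH-3) = (2072, 3992, 16286).
So ∂z/∂x = −n_x/n_z = −0.12723 and ∂z/∂y = −n_y/n_z = −0.24512.
Intercept c from BH-1: 431 + 89.31 − 33.83 = 486.49.
At (58, 137): z = −7.4 − 33.6 + 486.49 = 445.5 m.

445.5 m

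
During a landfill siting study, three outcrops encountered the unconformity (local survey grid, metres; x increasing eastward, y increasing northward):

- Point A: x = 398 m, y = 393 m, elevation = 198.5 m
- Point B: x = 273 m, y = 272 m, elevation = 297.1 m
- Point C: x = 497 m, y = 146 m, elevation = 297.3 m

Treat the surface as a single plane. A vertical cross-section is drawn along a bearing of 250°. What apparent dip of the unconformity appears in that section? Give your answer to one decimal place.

Two edge vectors: Point A→Point B = (-125, -121, 98.6), Point A→Point C = (99, -247, 98.8).
Normal n = (Point A→Point B) × (Point A→Point C) = (12399.4, 22111.4, 42854).
So ∂z/∂x = −n_x/n_z = −0.28934 and ∂z/∂y = −n_y/n_z = −0.51597.
Unit vector along 250° is (sin 250°, cos 250°) = (-0.9397, -0.3420).
Slope in that direction = a·(-0.9397) + b·(-0.3420) = 0.44836.
Apparent dip = arctan|0.44836| = 24.1° (true dip is 30.6°, so apparent ≤ true as expected).

24.1°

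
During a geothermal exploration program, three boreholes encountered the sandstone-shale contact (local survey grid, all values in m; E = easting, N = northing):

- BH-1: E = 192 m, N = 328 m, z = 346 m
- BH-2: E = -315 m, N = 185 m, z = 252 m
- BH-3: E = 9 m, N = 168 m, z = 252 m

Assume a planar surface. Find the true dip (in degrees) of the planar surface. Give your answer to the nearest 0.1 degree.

Let the plane be z = a·E + b·N + c.
BH-2−BH-1: −507a − 143b = −94;  BH-3−BH-1: −183a − 160b = −94.
Solving gives a = 0.02908, b = 0.55424.
Gradient magnitude |∇z| = √(a² + b²) = √(0.00085 + 0.30718) = 0.55500.
True dip = arctan(0.55500) = 29.0°, dipping toward S (azimuth ≈ 183°).

29.0°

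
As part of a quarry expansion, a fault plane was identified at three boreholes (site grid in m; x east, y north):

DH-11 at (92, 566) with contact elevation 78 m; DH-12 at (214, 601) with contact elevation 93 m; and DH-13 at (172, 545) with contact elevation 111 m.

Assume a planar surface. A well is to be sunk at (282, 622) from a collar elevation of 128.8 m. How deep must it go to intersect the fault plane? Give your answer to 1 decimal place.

28.2 m

Let the plane be z = a·x + b·y + c.
DH-12−DH-11: 122a + 35b = 15;  DH-13−DH-11: 80a − 21b = 33.
Solving gives a = 0.27415, b = −0.52704.
Then c = 78 − a·92 − b·566 = 351.08.
At (282, 622): z_contact = 77.31 − 327.82 + 351.08 = 100.57 m.
Depth below ground = 128.8 − 100.57 = 28.2 m.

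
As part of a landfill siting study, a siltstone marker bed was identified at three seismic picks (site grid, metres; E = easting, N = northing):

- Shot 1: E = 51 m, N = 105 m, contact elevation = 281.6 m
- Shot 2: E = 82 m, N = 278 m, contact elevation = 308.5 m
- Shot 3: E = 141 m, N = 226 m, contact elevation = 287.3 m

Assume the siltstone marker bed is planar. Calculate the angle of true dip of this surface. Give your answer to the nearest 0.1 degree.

Two edge vectors: Shot 1→Shot 2 = (31, 173, 26.9), Shot 1→Shot 3 = (90, 121, 5.7).
Normal n = (Shot 1→Shot 2) × (Shot 1→Shot 3) = (-2268.8, 2244.3, -11819).
So ∂z/∂E = −n_x/n_z = −0.19196 and ∂z/∂N = −n_y/n_z = 0.18989.
Gradient magnitude |∇z| = √(a² + b²) = √(0.03685 + 0.03606) = 0.27001.
True dip = arctan(0.27001) = 15.1°, dipping toward SE (azimuth ≈ 135°).

15.1°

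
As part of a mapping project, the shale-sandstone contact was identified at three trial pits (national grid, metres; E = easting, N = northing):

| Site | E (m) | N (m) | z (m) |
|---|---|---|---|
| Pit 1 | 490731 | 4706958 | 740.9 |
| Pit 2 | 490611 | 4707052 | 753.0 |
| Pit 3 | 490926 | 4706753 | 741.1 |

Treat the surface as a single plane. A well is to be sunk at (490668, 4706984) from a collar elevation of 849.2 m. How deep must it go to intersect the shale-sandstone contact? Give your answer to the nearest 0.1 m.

93.1 m

Two edge vectors: Pit 1→Pit 2 = (-120, 94, 12.1), Pit 1→Pit 3 = (195, -205, 0.2).
Normal n = (Pit 1→Pit 2) × (Pit 1→Pit 3) = (2499.3, 2383.5, 6270).
So ∂z/∂E = −n_x/n_z = −0.398612440 and ∂z/∂N = −n_y/n_z = −0.380143541.
Intercept c from Pit 1: 740.9 + 195611.48 + 1789319.68 = 1985672.06.
At (490668, 4706984): z_contact = −195586.37 − 1789329.56 + 1985672.06 = 756.13 m.
Depth below ground = 849.2 − 756.13 = 93.1 m.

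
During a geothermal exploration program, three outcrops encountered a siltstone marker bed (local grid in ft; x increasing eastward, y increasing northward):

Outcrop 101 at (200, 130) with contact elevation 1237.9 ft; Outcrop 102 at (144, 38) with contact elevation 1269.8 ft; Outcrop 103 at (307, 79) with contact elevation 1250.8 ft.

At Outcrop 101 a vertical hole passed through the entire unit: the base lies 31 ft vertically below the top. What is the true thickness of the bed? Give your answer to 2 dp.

29.46 ft

Two edge vectors: Outcrop 101→Outcrop 102 = (-56, -92, 31.9), Outcrop 101→Outcrop 103 = (107, -51, 12.9).
Normal n = (Outcrop 101→Outcrop 102) × (Outcrop 101→Outcrop 103) = (440.1, 4135.7, 12700).
So ∂z/∂x = −n_x/n_z = −0.03465 and ∂z/∂y = −n_y/n_z = −0.32565.
|∇z| = √(a²+b²) = 0.32748, so dip δ = arctan(0.32748) = 18.13°.
True thickness = vertical thickness × cos δ = 31 × cos 18.13° = 29.46 ft.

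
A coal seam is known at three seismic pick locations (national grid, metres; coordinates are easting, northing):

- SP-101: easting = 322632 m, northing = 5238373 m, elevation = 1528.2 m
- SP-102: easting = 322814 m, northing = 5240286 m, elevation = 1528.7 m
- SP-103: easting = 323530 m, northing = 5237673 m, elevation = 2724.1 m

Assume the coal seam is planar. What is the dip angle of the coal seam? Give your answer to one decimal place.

51.2°

Let the plane be z = a·easting + b·northing + c.
SP-102−SP-101: 182a + 1913b = 0.5;  SP-103−SP-101: 898a − 700b = 1195.9.
Solving gives a = 1.23998, b = −0.11771.
Gradient magnitude |∇z| = √(a² + b²) = √(1.53756 + 0.01386) = 1.24556.
True dip = arctan(1.24556) = 51.2°, dipping toward W (azimuth ≈ 275°).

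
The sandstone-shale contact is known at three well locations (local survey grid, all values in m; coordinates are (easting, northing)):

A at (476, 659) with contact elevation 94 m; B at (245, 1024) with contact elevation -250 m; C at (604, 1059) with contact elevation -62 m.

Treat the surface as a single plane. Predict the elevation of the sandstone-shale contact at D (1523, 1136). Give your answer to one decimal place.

426.5 m

Two edge vectors: A→B = (-231, 365, -344), A→C = (128, 400, -156).
Normal n = (A→B) × (A→C) = (80660, -80068, -139120).
So ∂z/∂E = −n_x/n_z = 0.579787 and ∂z/∂N = −n_y/n_z = −0.575532.
Intercept c from A: 94 − 275.98 + 379.28 = 197.30.
At (1523, 1136): z = 883.0 − 653.8 + 197.30 = 426.5 m.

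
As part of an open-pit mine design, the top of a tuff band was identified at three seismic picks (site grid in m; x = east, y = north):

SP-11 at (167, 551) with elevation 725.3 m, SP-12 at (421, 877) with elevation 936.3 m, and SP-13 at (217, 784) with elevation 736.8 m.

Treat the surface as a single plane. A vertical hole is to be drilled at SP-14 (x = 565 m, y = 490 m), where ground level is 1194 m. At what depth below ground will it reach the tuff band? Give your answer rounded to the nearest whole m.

Let the plane be z = a·x + b·y + c.
SP-12−SP-11: 254a + 326b = 211;  SP-13−SP-11: 50a + 233b = 11.5.
Solving gives a = 1.05905, b = −0.17791.
Then c = 725.3 − a·167 − b·551 = 646.47.
At (565, 490): z_contact = 598.4 − 87.2 + 646.47 = 1157.7 m.
Depth below ground = 1194 − 1157.7 = 36 m.

36 m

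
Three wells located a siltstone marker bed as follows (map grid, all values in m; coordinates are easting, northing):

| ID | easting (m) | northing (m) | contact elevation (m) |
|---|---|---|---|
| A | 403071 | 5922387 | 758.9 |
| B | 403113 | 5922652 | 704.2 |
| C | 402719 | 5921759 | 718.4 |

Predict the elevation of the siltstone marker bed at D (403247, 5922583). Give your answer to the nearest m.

Let the plane be z = a·easting + b·northing + c.
B−A: 42a + 265b = −54.7;  C−A: −352a − 628b = −40.5.
Solving gives a = 0.67386255, b = −0.31321595.
Then c = 758.9 − a·403071 − b·5922387 = 1584130.53.
At (403247, 5922583): z = 271733.1 − 1855047.5 + 1584130.53 = 816.1 m.

816 m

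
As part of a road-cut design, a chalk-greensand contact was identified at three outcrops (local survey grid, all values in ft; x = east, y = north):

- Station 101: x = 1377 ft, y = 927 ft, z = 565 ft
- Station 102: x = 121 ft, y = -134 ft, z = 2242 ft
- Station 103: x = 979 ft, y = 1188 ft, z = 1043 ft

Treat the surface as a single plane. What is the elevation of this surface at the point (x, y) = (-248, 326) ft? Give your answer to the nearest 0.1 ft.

Let the plane be z = a·x + b·y + c.
Station 102−Station 101: −1256a − 1061b = 1677;  Station 103−Station 101: −398a + 261b = 478.
Solving gives a = −1.259649, b = −0.089426.
Then c = 565 − a·1377 − b·927 = 2382.43.
At (-248, 326): z = 312.4 − 29.2 + 2382.43 = 2665.7 ft.

2665.7 ft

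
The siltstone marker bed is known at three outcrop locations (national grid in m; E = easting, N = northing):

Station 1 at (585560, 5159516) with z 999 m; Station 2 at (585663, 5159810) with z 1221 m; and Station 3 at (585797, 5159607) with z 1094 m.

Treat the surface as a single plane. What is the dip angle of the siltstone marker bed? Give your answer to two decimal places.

Two edge vectors: Station 1→Station 2 = (103, 294, 222), Station 1→Station 3 = (237, 91, 95).
Normal n = (Station 1→Station 2) × (Station 1→Station 3) = (7728, 42829, -60305).
So ∂z/∂E = −n_x/n_z = 0.12815 and ∂z/∂N = −n_y/n_z = 0.71021.
Gradient magnitude |∇z| = √(a² + b²) = √(0.01642 + 0.50439) = 0.72168.
True dip = arctan(0.72168) = 35.82°, dipping toward S (azimuth ≈ 190°).

35.82°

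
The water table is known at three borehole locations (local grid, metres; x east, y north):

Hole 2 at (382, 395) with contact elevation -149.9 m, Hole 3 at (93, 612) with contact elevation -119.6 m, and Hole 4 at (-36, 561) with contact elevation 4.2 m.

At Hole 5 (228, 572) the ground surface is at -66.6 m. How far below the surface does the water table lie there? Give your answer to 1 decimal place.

Two edge vectors: Hole 2→Hole 3 = (-289, 217, 30.3), Hole 2→Hole 4 = (-418, 166, 154.1).
Normal n = (Hole 2→Hole 3) × (Hole 2→Hole 4) = (28409.9, 31869.5, 42732).
So ∂z/∂x = −n_x/n_z = −0.66484 and ∂z/∂y = −n_y/n_z = −0.74580.
Intercept c from Hole 2: -149.9 + 253.97 + 294.59 = 398.66.
At (228, 572): z_contact = −151.58 − 426.60 + 398.66 = -179.52 m.
Depth below ground = -66.6 − (-179.52) = 112.9 m.

112.9 m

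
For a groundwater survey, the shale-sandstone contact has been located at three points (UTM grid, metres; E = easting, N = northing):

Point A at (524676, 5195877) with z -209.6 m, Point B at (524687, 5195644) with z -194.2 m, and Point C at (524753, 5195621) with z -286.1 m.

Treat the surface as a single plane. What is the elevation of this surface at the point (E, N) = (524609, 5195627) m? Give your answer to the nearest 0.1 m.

Two edge vectors: Point A→Point B = (11, -233, 15.4), Point A→Point C = (77, -256, -76.5).
Normal n = (Point A→Point B) × (Point A→Point C) = (21766.9, 2027.3, 15125).
So ∂z/∂E = −n_x/n_z = −1.439133884 and ∂z/∂N = −n_y/n_z = −0.134036364.
Intercept c from Point A: -209.6 + 755079.01 + 696436.46 = 1451305.87.
At (524609, 5195627): z = −754982.6 − 696402.9 + 1451305.87 = -79.7 m.

-79.7 m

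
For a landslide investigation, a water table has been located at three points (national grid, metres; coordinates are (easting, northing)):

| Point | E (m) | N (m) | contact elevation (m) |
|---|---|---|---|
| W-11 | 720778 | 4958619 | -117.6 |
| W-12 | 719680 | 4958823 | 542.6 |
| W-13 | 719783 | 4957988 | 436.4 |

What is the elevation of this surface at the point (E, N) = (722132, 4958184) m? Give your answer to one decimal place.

Two edge vectors: W-11→W-12 = (-1098, 204, 660.2), W-11→W-13 = (-995, -631, 554).
Normal n = (W-11→W-12) × (W-11→W-13) = (529602.2, -48607, 895818).
So ∂z/∂E = −n_x/n_z = −0.591193970 and ∂z/∂N = −n_y/n_z = 0.054259905.
Intercept c from W-11: -117.6 + 426119.61 − 269054.20 = 156947.81.
At (722132, 4958184): z = −426920.1 + 269030.6 + 156947.81 = -941.7 m.

-941.7 m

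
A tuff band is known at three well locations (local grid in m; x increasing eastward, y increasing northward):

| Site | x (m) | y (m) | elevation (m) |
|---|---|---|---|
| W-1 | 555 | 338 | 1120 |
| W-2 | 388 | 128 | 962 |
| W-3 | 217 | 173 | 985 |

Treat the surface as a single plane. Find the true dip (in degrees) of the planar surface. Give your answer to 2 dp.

Let the plane be z = a·x + b·y + c.
W-2−W-1: −167a − 210b = −158;  W-3−W-1: −338a − 165b = −135.
Solving gives a = 0.05250, b = 0.71063.
Gradient magnitude |∇z| = √(a² + b²) = √(0.00276 + 0.50499) = 0.71256.
True dip = arctan(0.71256) = 35.47°, dipping toward S (azimuth ≈ 184°).

35.47°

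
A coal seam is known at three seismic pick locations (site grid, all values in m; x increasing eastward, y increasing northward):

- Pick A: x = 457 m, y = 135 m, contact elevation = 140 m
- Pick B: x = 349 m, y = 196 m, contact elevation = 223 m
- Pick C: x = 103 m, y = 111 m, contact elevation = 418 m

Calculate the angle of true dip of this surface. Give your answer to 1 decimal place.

38.1°

Two edge vectors: Pick A→Pick B = (-108, 61, 83), Pick A→Pick C = (-354, -24, 278).
Normal n = (Pick A→Pick B) × (Pick A→Pick C) = (18950, 642, 24186).
So ∂z/∂x = −n_x/n_z = −0.78351 and ∂z/∂y = −n_y/n_z = −0.02654.
Gradient magnitude |∇z| = √(a² + b²) = √(0.61389 + 0.00070) = 0.78396.
True dip = arctan(0.78396) = 38.1°, dipping toward E (azimuth ≈ 088°).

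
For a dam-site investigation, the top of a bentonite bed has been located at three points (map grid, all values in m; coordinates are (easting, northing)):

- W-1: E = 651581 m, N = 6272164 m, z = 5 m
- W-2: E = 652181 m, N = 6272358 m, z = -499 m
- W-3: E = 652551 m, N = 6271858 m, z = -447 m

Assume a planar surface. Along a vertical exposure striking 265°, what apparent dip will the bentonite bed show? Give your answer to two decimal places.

Let the plane be z = a·E + b·N + c.
W-2−W-1: 600a + 194b = −504;  W-3−W-1: 970a − 306b = −452.
Solving gives a = −0.65069, b = −0.58551.
Unit vector along 265° is (sin 265°, cos 265°) = (-0.9962, -0.0872).
Slope in that direction = a·(-0.9962) + b·(-0.0872) = 0.69924.
Apparent dip = arctan|0.69924| = 34.96° (true dip is 41.2°, so apparent ≤ true as expected).

34.96°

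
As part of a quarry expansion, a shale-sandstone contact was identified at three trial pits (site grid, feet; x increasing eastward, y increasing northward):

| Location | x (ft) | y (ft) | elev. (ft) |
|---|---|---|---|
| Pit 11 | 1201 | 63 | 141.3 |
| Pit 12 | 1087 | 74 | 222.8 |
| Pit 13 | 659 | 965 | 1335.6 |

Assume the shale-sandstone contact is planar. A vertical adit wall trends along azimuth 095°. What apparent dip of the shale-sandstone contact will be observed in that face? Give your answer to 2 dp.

35.13°

Two edge vectors: Pit 11→Pit 12 = (-114, 11, 81.5), Pit 11→Pit 13 = (-542, 902, 1194.3).
Normal n = (Pit 11→Pit 12) × (Pit 11→Pit 13) = (-60375.7, 91977.2, -96866).
So ∂z/∂x = −n_x/n_z = −0.62329 and ∂z/∂y = −n_y/n_z = 0.94953.
Unit vector along 095° is (sin 95°, cos 95°) = (0.9962, -0.0872).
Slope in that direction = a·(0.9962) + b·(-0.0872) = −0.70368.
Apparent dip = arctan|0.70368| = 35.13° (true dip is 48.6°, so apparent ≤ true as expected).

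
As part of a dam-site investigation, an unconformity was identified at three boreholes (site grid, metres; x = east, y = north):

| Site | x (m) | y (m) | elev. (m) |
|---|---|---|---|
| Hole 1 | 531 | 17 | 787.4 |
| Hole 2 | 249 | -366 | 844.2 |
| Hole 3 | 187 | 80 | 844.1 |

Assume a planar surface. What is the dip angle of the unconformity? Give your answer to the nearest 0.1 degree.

Let the plane be z = a·x + b·y + c.
Hole 2−Hole 1: −282a − 383b = 56.8;  Hole 3−Hole 1: −344a + 63b = 56.7.
Solving gives a = −0.16917, b = −0.02374.
Gradient magnitude |∇z| = √(a² + b²) = √(0.02862 + 0.00056) = 0.17083.
True dip = arctan(0.17083) = 9.7°, dipping toward E (azimuth ≈ 082°).

9.7°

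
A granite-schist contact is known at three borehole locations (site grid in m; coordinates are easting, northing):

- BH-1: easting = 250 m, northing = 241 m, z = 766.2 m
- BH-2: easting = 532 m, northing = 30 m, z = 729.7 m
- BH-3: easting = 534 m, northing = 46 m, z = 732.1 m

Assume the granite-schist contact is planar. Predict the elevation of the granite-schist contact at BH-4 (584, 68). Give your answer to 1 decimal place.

734.7 m

Let the plane be z = a·easting + b·northing + c.
BH-2−BH-1: 282a − 211b = −36.5;  BH-3−BH-1: 284a − 195b = −34.1.
Solving gives a = −0.01573, b = 0.15197.
Then c = 766.2 − a·250 − b·241 = 733.51.
At (584, 68): z = −9.2 + 10.3 + 733.51 = 734.7 m.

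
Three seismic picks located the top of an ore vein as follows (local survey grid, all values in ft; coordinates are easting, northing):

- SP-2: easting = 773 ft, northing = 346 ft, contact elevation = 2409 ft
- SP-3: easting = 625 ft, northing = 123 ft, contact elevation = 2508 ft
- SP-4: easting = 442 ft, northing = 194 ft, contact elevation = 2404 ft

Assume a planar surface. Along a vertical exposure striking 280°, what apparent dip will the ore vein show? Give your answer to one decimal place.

Let the plane be z = a·easting + b·northing + c.
SP-3−SP-2: −148a − 223b = 99;  SP-4−SP-2: −331a − 152b = −5.
Solving gives a = 0.31496, b = −0.65298.
Unit vector along 280° is (sin 280°, cos 280°) = (-0.9848, 0.1736).
Slope in that direction = a·(-0.9848) + b·(0.1736) = −0.42357.
Apparent dip = arctan|0.42357| = 23.0° (true dip is 35.9°, so apparent ≤ true as expected).

23.0°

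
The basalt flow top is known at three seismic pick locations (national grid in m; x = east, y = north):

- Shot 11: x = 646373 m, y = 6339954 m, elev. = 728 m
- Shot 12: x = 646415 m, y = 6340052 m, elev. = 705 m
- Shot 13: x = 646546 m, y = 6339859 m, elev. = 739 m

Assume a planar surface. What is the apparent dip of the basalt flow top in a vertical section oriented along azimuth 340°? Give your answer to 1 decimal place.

10.3°

Let the plane be z = a·x + b·y + c.
Shot 12−Shot 11: 42a + 98b = −23;  Shot 13−Shot 11: 173a − 95b = 11.
Solving gives a = −0.05286, b = −0.21204.
Unit vector along 340° is (sin 340°, cos 340°) = (-0.3420, 0.9397).
Slope in that direction = a·(-0.3420) + b·(0.9397) = −0.18118.
Apparent dip = arctan|0.18118| = 10.3° (true dip is 12.3°, so apparent ≤ true as expected).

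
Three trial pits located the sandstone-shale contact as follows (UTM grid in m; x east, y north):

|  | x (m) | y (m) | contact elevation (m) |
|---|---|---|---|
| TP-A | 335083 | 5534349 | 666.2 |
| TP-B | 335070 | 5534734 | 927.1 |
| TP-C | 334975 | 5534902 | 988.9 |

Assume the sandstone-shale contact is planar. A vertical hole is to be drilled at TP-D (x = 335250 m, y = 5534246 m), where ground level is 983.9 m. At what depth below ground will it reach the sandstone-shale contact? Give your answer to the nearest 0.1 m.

292.2 m

Two edge vectors: TP-A→TP-B = (-13, 385, 260.9), TP-A→TP-C = (-108, 553, 322.7).
Normal n = (TP-A→TP-B) × (TP-A→TP-C) = (-20038.2, -23982.1, 34391).
So ∂z/∂x = −n_x/n_z = 0.582658254 and ∂z/∂y = −n_y/n_z = 0.697336512.
Intercept c from TP-A: 666.2 − 195238.88 − 3859303.63 = −4053876.31.
At (335250, 5534246): z_contact = 195336.18 + 3859231.80 − 4053876.31 = 691.68 m.
Depth below ground = 983.9 − 691.68 = 292.2 m.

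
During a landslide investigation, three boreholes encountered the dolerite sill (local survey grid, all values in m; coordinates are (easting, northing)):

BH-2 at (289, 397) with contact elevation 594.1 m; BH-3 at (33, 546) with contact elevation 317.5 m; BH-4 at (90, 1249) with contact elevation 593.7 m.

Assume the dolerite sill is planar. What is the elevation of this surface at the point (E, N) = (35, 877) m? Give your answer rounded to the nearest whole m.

Let the plane be z = a·E + b·N + c.
BH-3−BH-2: −256a + 149b = −276.6;  BH-4−BH-2: −199a + 852b = −0.4.
Solving gives a = 1.25015, b = 0.29152.
Then c = 594.1 − a·289 − b·397 = 117.07.
At (35, 877): z = 43.8 + 255.7 + 117.07 = 416.5 m.

416 m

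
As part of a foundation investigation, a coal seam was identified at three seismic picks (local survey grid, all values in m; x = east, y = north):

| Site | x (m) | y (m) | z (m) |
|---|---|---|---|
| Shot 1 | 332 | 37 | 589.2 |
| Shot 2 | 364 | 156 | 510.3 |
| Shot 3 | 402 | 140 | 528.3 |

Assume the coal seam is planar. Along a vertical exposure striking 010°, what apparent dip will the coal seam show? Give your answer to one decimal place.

Two edge vectors: Shot 1→Shot 2 = (32, 119, -78.9), Shot 1→Shot 3 = (70, 103, -60.9).
Normal n = (Shot 1→Shot 2) × (Shot 1→Shot 3) = (879.6, -3574.2, -5034).
So ∂z/∂x = −n_x/n_z = 0.17473 and ∂z/∂y = −n_y/n_z = −0.71001.
Unit vector along 010° is (sin 10°, cos 10°) = (0.1736, 0.9848).
Slope in that direction = a·(0.1736) + b·(0.9848) = −0.66888.
Apparent dip = arctan|0.66888| = 33.8° (true dip is 36.2°, so apparent ≤ true as expected).

33.8°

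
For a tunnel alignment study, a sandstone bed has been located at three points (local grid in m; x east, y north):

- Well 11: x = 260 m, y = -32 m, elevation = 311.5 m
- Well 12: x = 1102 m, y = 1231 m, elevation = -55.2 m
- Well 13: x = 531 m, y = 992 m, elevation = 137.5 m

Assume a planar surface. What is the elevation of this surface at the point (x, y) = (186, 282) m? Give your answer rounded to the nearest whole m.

Two edge vectors: Well 11→Well 12 = (842, 1263, -366.7), Well 11→Well 13 = (271, 1024, -174).
Normal n = (Well 11→Well 12) × (Well 11→Well 13) = (155738.8, 47132.3, 519935).
So ∂z/∂x = −n_x/n_z = −0.29954 and ∂z/∂y = −n_y/n_z = −0.09065.
Intercept c from Well 11: 311.5 + 77.88 − 2.90 = 386.48.
At (186, 282): z = −55.7 − 25.6 + 386.48 = 305.2 m.

305 m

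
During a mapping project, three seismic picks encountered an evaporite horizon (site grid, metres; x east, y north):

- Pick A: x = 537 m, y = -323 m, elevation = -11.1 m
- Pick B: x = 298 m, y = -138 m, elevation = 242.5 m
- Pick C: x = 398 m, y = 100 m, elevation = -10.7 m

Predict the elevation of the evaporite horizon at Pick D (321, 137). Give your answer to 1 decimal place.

81.5 m

Two edge vectors: Pick A→Pick B = (-239, 185, 253.6), Pick A→Pick C = (-139, 423, 0.4).
Normal n = (Pick A→Pick B) × (Pick A→Pick C) = (-107198.8, -35154.8, -75382).
So ∂z/∂x = −n_x/n_z = −1.42207 and ∂z/∂y = −n_y/n_z = −0.46636.
Intercept c from Pick A: -11.1 + 763.65 − 150.63 = 601.92.
At (321, 137): z = −456.5 − 63.9 + 601.92 = 81.5 m.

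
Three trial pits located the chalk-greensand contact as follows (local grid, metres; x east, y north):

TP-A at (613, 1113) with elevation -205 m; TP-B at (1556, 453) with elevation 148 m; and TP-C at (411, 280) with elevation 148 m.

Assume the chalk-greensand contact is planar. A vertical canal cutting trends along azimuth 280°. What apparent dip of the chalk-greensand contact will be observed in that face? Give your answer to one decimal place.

8.1°

Let the plane be z = a·x + b·y + c.
TP-B−TP-A: 943a − 660b = 353;  TP-C−TP-A: −202a − 833b = 353.
Solving gives a = 0.06646, b = −0.43989.
Unit vector along 280° is (sin 280°, cos 280°) = (-0.9848, 0.1736).
Slope in that direction = a·(-0.9848) + b·(0.1736) = −0.14184.
Apparent dip = arctan|0.14184| = 8.1° (true dip is 24.0°, so apparent ≤ true as expected).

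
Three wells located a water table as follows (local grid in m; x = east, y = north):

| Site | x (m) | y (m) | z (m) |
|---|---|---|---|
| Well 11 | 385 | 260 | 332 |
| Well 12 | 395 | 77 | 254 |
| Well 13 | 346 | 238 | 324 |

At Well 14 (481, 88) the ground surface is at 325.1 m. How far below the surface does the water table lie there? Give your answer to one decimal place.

69.4 m

Two edge vectors: Well 11→Well 12 = (10, -183, -78), Well 11→Well 13 = (-39, -22, -8).
Normal n = (Well 11→Well 12) × (Well 11→Well 13) = (-252, 3122, -7357).
So ∂z/∂x = −n_x/n_z = −0.03425 and ∂z/∂y = −n_y/n_z = 0.42436.
Intercept c from Well 11: 332 + 13.19 − 110.33 = 234.85.
At (481, 88): z_contact = −16.48 + 37.34 + 234.85 = 255.72 m.
Depth below ground = 325.1 − 255.72 = 69.4 m.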